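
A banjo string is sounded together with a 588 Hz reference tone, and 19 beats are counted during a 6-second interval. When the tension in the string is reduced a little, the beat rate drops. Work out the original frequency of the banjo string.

591.1667 Hz

Beat frequency = 19/6 = 3.1667 Hz.
|f − 588| = 3.1667, so the banjo string was at either 584.8333 Hz or 591.1667 Hz.
Lower tension means lower frequency; the adjustment lowers the banjo string's frequency.
The beat rate fell, so the adjustment moved the banjo string toward 588 Hz — it must have started above the reference.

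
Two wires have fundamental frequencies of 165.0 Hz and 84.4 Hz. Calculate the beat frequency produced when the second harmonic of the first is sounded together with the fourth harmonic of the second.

Second harmonic of the first: 2·165.0 = 330.0 Hz.
Fourth harmonic of the second: 4·84.4 = 337.6 Hz.
f_beat = |330.0 − 337.6| = 7.6 Hz.

7.6 Hz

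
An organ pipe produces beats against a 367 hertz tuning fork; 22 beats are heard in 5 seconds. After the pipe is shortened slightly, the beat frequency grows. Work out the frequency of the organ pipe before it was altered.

Beat frequency = 22/5 = 4.4 Hz.
|f − 367| = 4.4, so the organ pipe was at either 362.6 Hz or 371.4 Hz.
A shorter pipe has a higher fundamental; the adjustment raises the organ pipe's frequency.
The beat rate rose, so the adjustment moved the organ pipe further from 367 Hz — it was already above the reference.

371.4 Hz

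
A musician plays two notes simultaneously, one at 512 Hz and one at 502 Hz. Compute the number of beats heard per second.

The beat frequency equals the magnitude of the frequency difference.
|512 − 502| = 10 Hz.

10 Hz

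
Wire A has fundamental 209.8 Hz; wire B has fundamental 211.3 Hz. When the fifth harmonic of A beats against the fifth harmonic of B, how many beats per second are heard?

7.5 Hz

Fifth harmonic of the first: 5·209.8 = 1049.0 Hz.
Fifth harmonic of the second: 5·211.3 = 1056.5 Hz.
f_beat = |1049.0 − 1056.5| = 7.5 Hz.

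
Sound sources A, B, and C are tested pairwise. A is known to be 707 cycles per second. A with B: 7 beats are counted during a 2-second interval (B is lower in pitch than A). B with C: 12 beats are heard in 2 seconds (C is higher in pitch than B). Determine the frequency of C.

709.5 Hz

A–B: Beat frequency = 7/2 = 3.5 Hz.
B is below A, so f_B = 707 − 3.5 = 703.5 Hz.
B–C: Beat frequency = 12/2 = 6 Hz.
C is above B, so f_C = 703.5 + 6 = 709.5 Hz.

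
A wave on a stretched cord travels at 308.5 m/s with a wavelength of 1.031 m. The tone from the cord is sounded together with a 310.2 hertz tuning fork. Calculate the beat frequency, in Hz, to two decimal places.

Source frequency f = v/λ = 308.5/1.031 = 299.2241 Hz.
f_beat = |299.2241 − 310.2| = 10.98 Hz.

10.98 Hz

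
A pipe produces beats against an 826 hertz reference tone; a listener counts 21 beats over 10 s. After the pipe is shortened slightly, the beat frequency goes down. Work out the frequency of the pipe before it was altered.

Beat frequency = 21/10 = 2.1 Hz.
|f − 826| = 2.1, so the pipe was at either 823.9 Hz or 828.1 Hz.
A shorter pipe has a higher fundamental; the adjustment raises the pipe's frequency.
The beat rate fell, so the adjustment moved the pipe toward 826 Hz — it must have started below the reference.

823.9 Hz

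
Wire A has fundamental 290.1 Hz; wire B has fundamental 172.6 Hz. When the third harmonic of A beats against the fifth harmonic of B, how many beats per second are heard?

7.3 Hz

Third harmonic of the first: 3·290.1 = 870.3 Hz.
Fifth harmonic of the second: 5·172.6 = 863.0 Hz.
f_beat = |870.3 − 863.0| = 7.3 Hz.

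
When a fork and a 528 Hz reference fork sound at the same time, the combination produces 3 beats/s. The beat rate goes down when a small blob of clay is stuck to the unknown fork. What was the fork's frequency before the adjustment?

|f − 528| = 3, so the fork was at either 525 Hz or 531 Hz.
Adding mass to a fork lowers its frequency; the adjustment lowers the fork's frequency.
The beat rate fell, so the adjustment moved the fork toward 528 Hz — it must have started above the reference.

531 Hz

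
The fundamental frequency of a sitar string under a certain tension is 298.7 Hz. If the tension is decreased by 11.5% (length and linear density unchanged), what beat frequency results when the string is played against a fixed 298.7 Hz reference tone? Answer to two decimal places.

For a string, f ∝ √T, so the new frequency is 298.7·√0.885 = 281.0003 Hz.
f_beat = |281.0003 − 298.7| = 17.70 Hz.

17.70 Hz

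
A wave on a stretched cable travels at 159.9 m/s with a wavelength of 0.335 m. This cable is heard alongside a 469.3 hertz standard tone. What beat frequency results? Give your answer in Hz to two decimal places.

8.01 Hz

Source frequency f = v/λ = 159.9/0.335 = 477.3134 Hz.
f_beat = |477.3134 − 469.3| = 8.01 Hz.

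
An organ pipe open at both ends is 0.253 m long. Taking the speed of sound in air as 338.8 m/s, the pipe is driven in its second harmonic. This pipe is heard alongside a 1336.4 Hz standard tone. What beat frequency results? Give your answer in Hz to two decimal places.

Open pipe: f_n = n·v/(2L) = 2·338.8/(2·0.253) = 1339.1304 Hz.
f_beat = |1339.1304 − 1336.4| = 2.73 Hz.

2.73 Hz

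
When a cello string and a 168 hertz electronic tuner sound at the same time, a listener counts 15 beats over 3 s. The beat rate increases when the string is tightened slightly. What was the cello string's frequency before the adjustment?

173 Hz

Beat frequency = 15/3 = 5 Hz.
|f − 168| = 5, so the cello string was at either 163 Hz or 173 Hz.
Increasing tension raises a string's frequency; the adjustment raises the cello string's frequency.
The beat rate rose, so the adjustment moved the cello string further from 168 Hz — it was already above the reference.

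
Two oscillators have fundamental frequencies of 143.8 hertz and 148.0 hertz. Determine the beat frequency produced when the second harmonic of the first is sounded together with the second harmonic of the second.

8.4 Hz

Second harmonic of the first: 2·143.8 = 287.6 Hz.
Second harmonic of the second: 2·148.0 = 296.0 Hz.
f_beat = |287.6 − 296.0| = 8.4 Hz.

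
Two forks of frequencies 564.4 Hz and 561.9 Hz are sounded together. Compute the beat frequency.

Beats arise from superposition of two nearby frequencies; the beat rate is |f₁ − f₂|.
|564.4 − 561.9| = 2.5 Hz.

2.5 Hz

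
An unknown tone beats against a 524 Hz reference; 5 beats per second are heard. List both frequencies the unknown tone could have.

519 Hz or 529 Hz

|f − 524| = 5, so f = 524 ± 5.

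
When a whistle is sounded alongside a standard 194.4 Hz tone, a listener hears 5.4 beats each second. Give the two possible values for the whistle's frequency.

|f − 194.4| = 5.4, so f = 194.4 ± 5.4.

189 Hz or 199.8 Hz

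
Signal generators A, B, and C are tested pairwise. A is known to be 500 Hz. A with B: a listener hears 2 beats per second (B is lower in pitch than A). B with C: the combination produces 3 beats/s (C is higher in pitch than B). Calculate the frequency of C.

B is below A, so f_B = 500 − 2 = 498 Hz.
C is above B, so f_C = 498 + 3 = 501 Hz.

501 Hz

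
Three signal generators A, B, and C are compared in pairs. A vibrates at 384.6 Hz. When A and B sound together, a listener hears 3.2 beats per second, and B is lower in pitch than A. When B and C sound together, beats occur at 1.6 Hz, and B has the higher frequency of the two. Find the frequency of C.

B is below A, so f_B = 384.6 − 3.2 = 381.4 Hz.
C is below B, so f_C = 381.4 − 1.6 = 379.8 Hz.

379.8 Hz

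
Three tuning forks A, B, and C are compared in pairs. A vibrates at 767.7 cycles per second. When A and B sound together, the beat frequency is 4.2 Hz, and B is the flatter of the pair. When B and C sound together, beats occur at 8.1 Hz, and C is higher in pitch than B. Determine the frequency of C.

771.6 Hz

B is below A, so f_B = 767.7 − 4.2 = 763.5 Hz.
C is above B, so f_C = 763.5 + 8.1 = 771.6 Hz.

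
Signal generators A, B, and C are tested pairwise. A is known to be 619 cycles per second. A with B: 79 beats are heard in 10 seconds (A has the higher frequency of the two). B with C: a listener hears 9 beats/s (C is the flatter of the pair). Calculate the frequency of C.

A–B: Beat frequency = 79/10 = 7.9 Hz.
B is below A, so f_B = 619 − 7.9 = 611.1 Hz.
C is below B, so f_C = 611.1 − 9 = 602.1 Hz.

602.1 Hz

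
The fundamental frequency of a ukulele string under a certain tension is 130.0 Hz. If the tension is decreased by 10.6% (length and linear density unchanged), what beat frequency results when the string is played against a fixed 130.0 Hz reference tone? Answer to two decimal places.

7.08 Hz

For a string, f ∝ √T, so the new frequency is 130.0·√0.894 = 122.9170 Hz.
f_beat = |122.9170 − 130.0| = 7.08 Hz.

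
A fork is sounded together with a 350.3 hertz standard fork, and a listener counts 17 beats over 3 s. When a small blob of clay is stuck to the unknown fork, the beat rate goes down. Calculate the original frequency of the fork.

355.9667 Hz

Beat frequency = 17/3 = 5.6667 Hz.
|f − 350.3| = 5.6667, so the fork was at either 344.6333 Hz or 355.9667 Hz.
Adding mass to a fork lowers its frequency; the adjustment lowers the fork's frequency.
The beat rate fell, so the adjustment moved the fork toward 350.3 Hz — it must have started above the reference.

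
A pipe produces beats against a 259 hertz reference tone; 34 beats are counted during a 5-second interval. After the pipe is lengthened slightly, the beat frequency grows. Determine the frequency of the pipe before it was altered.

Beat frequency = 34/5 = 6.8 Hz.
|f − 259| = 6.8, so the pipe was at either 252.2 Hz or 265.8 Hz.
A longer pipe has a lower fundamental; the adjustment lowers the pipe's frequency.
The beat rate rose, so the adjustment moved the pipe further from 259 Hz — it was already below the reference.

252.2 Hz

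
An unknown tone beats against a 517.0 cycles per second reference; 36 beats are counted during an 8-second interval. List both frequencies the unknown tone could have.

Beat frequency = 36/8 = 4.5 Hz.
|f − 517.0| = 4.5, so f = 517.0 ± 4.5.

512.5 Hz or 521.5 Hz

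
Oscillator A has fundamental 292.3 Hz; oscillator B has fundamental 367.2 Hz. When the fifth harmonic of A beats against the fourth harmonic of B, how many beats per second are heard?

7.3 Hz

Fifth harmonic of the first: 5·292.3 = 1461.5 Hz.
Fourth harmonic of the second: 4·367.2 = 1468.8 Hz.
f_beat = |1461.5 − 1468.8| = 7.3 Hz.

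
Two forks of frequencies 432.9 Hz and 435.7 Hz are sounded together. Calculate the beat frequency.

2.8 Hz

Beats arise from superposition of two nearby frequencies; the beat rate is |f₁ − f₂|.
|432.9 − 435.7| = 2.8 Hz.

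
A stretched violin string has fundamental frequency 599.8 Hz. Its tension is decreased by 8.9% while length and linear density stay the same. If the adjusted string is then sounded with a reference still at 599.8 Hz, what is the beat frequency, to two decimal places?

27.31 Hz

For a string, f ∝ √T, so the new frequency is 599.8·√0.911 = 572.4870 Hz.
f_beat = |572.4870 − 599.8| = 27.31 Hz.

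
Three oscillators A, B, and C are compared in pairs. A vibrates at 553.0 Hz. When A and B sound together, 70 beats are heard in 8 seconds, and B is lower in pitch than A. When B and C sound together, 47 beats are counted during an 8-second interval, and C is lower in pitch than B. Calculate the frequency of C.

538.375 Hz

A–B: Beat frequency = 70/8 = 8.75 Hz.
B is below A, so f_B = 553.0 − 8.75 = 544.25 Hz.
B–C: Beat frequency = 47/8 = 5.875 Hz.
C is below B, so f_C = 544.25 − 5.875 = 538.375 Hz.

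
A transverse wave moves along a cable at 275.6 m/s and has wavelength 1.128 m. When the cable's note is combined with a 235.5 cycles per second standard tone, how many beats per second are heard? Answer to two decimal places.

Source frequency f = v/λ = 275.6/1.128 = 244.3262 Hz.
f_beat = |244.3262 − 235.5| = 8.83 Hz.

8.83 Hz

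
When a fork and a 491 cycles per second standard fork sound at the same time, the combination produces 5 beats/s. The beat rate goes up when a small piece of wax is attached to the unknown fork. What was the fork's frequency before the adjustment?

|f − 491| = 5, so the fork was at either 486 Hz or 496 Hz.
Loading a fork with wax lowers its frequency; the adjustment lowers the fork's frequency.
The beat rate rose, so the adjustment moved the fork further from 491 Hz — it was already below the reference.

486 Hz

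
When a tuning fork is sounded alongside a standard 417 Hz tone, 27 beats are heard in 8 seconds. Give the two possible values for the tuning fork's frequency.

Beat frequency = 27/8 = 3.375 Hz.
|f − 417| = 3.375, so f = 417 ± 3.375.

413.625 Hz or 420.375 Hz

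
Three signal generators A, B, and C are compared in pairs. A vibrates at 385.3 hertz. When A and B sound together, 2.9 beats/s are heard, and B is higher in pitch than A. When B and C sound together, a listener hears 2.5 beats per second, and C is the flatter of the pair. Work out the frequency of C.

B is above A, so f_B = 385.3 + 2.9 = 388.2 Hz.
C is below B, so f_C = 388.2 − 2.5 = 385.7 Hz.

385.7 Hz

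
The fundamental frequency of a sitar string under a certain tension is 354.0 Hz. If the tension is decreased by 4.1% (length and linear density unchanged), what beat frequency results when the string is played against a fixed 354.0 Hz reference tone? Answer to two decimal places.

7.33 Hz

For a string, f ∝ √T, so the new frequency is 354.0·√0.959 = 346.6671 Hz.
f_beat = |346.6671 − 354.0| = 7.33 Hz.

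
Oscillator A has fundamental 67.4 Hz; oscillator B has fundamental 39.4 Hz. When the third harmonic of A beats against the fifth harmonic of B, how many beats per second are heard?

Third harmonic of the first: 3·67.4 = 202.2 Hz.
Fifth harmonic of the second: 5·39.4 = 197.0 Hz.
f_beat = |202.2 − 197.0| = 5.2 Hz.

5.2 Hz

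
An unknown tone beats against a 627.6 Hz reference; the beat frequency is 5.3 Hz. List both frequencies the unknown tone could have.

622.3 Hz or 632.9 Hz

|f − 627.6| = 5.3, so f = 627.6 ± 5.3.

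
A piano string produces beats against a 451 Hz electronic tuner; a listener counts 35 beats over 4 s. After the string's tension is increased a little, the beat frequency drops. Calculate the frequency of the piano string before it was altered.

Beat frequency = 35/4 = 8.75 Hz.
|f − 451| = 8.75, so the piano string was at either 442.25 Hz or 459.75 Hz.
Higher tension means higher frequency; the adjustment raises the piano string's frequency.
The beat rate fell, so the adjustment moved the piano string toward 451 Hz — it must have started below the reference.

442.25 Hz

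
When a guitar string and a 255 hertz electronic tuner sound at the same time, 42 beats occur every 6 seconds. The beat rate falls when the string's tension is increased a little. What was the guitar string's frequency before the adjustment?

248 Hz

Beat frequency = 42/6 = 7 Hz.
|f − 255| = 7, so the guitar string was at either 248 Hz or 262 Hz.
Higher tension means higher frequency; the adjustment raises the guitar string's frequency.
The beat rate fell, so the adjustment moved the guitar string toward 255 Hz — it must have started below the reference.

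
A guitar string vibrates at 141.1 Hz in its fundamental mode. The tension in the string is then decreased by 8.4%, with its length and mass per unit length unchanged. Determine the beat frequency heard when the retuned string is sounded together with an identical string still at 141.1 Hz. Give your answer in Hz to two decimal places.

For a string, f ∝ √T, so the new frequency is 141.1·√0.916 = 135.0438 Hz.
f_beat = |135.0438 − 141.1| = 6.06 Hz.

6.06 Hz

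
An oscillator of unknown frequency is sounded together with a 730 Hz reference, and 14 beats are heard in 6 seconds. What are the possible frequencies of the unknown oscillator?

727.6667 Hz or 732.3333 Hz

Beat frequency = 14/6 = 2.3333 Hz.
|f − 730| = 2.3333, so f = 730 ± 2.3333.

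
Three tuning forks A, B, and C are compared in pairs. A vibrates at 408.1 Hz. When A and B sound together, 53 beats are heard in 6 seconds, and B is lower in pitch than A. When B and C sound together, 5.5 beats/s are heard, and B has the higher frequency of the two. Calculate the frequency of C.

A–B: Beat frequency = 53/6 = 8.8333 Hz.
B is below A, so f_B = 408.1 − 8.8333 = 399.2667 Hz.
C is below B, so f_C = 399.2667 − 5.5 = 393.7667 Hz.

393.7667 Hz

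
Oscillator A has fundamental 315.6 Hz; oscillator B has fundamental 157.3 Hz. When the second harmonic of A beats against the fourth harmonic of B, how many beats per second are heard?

2.0 Hz

Second harmonic of the first: 2·315.6 = 631.2 Hz.
Fourth harmonic of the second: 4·157.3 = 629.2 Hz.
f_beat = |631.2 − 629.2| = 2.0 Hz.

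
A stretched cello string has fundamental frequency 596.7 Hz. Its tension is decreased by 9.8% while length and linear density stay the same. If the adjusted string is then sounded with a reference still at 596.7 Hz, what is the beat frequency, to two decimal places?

For a string, f ∝ √T, so the new frequency is 596.7·√0.902 = 566.7080 Hz.
f_beat = |566.7080 − 596.7| = 29.99 Hz.

29.99 Hz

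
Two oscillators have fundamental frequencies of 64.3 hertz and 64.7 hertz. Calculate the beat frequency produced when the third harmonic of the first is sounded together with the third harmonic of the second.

1.2 Hz

Third harmonic of the first: 3·64.3 = 192.9 Hz.
Third harmonic of the second: 3·64.7 = 194.1 Hz.
f_beat = |192.9 − 194.1| = 1.2 Hz.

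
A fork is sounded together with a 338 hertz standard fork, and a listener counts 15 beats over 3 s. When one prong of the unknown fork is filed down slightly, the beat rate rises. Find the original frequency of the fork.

343 Hz

Beat frequency = 15/3 = 5 Hz.
|f − 338| = 5, so the fork was at either 333 Hz or 343 Hz.
Filing a prong removes mass and raises the fork's frequency; the adjustment raises the fork's frequency.
The beat rate rose, so the adjustment moved the fork further from 338 Hz — it was already above the reference.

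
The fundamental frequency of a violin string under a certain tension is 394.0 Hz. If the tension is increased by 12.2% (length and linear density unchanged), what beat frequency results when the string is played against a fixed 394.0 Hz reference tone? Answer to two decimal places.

For a string, f ∝ √T, so the new frequency is 394.0·√1.122 = 417.3425 Hz.
f_beat = |417.3425 − 394.0| = 23.34 Hz.

23.34 Hz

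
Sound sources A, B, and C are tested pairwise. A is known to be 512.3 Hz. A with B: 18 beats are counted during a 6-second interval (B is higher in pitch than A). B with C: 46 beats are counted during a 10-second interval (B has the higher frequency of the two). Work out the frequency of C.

510.7 Hz

A–B: Beat frequency = 18/6 = 3 Hz.
B is above A, so f_B = 512.3 + 3 = 515.3 Hz.
B–C: Beat frequency = 46/10 = 4.6 Hz.
C is below B, so f_C = 515.3 − 4.6 = 510.7 Hz.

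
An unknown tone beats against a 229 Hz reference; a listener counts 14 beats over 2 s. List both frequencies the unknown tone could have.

Beat frequency = 14/2 = 7 Hz.
|f − 229| = 7, so f = 229 ± 7.

222 Hz or 236 Hz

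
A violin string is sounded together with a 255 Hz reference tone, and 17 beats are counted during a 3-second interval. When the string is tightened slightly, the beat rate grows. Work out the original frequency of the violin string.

260.6667 Hz

Beat frequency = 17/3 = 5.6667 Hz.
|f − 255| = 5.6667, so the violin string was at either 249.3333 Hz or 260.6667 Hz.
Increasing tension raises a string's frequency; the adjustment raises the violin string's frequency.
The beat rate rose, so the adjustment moved the violin string further from 255 Hz — it was already above the reference.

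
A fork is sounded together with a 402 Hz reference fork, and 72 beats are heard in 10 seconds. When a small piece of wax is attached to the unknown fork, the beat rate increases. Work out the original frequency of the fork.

394.8 Hz

Beat frequency = 72/10 = 7.2 Hz.
|f − 402| = 7.2, so the fork was at either 394.8 Hz or 409.2 Hz.
Loading a fork with wax lowers its frequency; the adjustment lowers the fork's frequency.
The beat rate rose, so the adjustment moved the fork further from 402 Hz — it was already below the reference.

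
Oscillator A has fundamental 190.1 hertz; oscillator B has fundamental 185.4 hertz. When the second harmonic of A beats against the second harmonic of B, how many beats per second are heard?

Second harmonic of the first: 2·190.1 = 380.2 Hz.
Second harmonic of the second: 2·185.4 = 370.8 Hz.
f_beat = |380.2 − 370.8| = 9.4 Hz.

9.4 Hz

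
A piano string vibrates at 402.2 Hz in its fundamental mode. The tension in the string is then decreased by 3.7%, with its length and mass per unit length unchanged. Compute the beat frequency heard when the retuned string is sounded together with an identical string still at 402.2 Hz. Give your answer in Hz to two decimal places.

For a string, f ∝ √T, so the new frequency is 402.2·√0.963 = 394.6892 Hz.
f_beat = |394.6892 − 402.2| = 7.51 Hz.

7.51 Hz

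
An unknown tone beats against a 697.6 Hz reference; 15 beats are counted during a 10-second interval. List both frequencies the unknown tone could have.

696.1 Hz or 699.1 Hz

Beat frequency = 15/10 = 1.5 Hz.
|f − 697.6| = 1.5, so f = 697.6 ± 1.5.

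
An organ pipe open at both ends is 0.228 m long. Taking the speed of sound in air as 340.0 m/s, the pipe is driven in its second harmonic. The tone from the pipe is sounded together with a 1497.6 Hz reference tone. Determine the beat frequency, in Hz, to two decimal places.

Open pipe: f_n = n·v/(2L) = 2·340.0/(2·0.228) = 1491.2281 Hz.
f_beat = |1491.2281 − 1497.6| = 6.37 Hz.

6.37 Hz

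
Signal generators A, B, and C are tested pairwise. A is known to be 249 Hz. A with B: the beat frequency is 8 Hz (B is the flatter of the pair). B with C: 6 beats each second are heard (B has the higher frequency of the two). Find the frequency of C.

B is below A, so f_B = 249 − 8 = 241 Hz.
C is below B, so f_C = 241 − 6 = 235 Hz.

235 Hz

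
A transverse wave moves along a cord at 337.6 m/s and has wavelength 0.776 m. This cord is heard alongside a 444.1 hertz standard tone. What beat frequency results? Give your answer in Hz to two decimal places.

Source frequency f = v/λ = 337.6/0.776 = 435.0515 Hz.
f_beat = |435.0515 − 444.1| = 9.05 Hz.

9.05 Hz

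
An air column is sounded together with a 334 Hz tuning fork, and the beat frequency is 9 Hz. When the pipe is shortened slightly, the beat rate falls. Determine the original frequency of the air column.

325 Hz

|f − 334| = 9, so the air column was at either 325 Hz or 343 Hz.
A shorter pipe has a higher fundamental; the adjustment raises the air column's frequency.
The beat rate fell, so the adjustment moved the air column toward 334 Hz — it must have started below the reference.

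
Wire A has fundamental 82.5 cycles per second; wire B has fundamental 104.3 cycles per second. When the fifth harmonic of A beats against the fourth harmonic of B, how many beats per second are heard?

Fifth harmonic of the first: 5·82.5 = 412.5 Hz.
Fourth harmonic of the second: 4·104.3 = 417.2 Hz.
f_beat = |412.5 − 417.2| = 4.7 Hz.

4.7 Hz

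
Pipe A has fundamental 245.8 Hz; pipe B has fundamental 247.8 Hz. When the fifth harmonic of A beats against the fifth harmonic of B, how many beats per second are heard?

10.0 Hz

Fifth harmonic of the first: 5·245.8 = 1229.0 Hz.
Fifth harmonic of the second: 5·247.8 = 1239.0 Hz.
f_beat = |1229.0 − 1239.0| = 10.0 Hz.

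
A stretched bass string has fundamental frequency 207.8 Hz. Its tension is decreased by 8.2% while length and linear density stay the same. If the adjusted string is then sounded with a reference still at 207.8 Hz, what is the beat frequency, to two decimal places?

For a string, f ∝ √T, so the new frequency is 207.8·√0.918 = 199.0980 Hz.
f_beat = |199.0980 − 207.8| = 8.70 Hz.

8.70 Hz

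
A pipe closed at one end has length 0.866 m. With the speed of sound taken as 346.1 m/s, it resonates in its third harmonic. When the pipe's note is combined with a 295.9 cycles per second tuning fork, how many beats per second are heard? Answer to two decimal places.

Closed pipe (odd harmonics): f_n = n·v/(4L) = 3·346.1/(4·0.866) = 299.7402 Hz.
f_beat = |299.7402 − 295.9| = 3.84 Hz.

3.84 Hz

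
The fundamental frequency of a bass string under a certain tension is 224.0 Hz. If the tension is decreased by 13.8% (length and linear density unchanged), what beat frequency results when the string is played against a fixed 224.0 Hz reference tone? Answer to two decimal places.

For a string, f ∝ √T, so the new frequency is 224.0·√0.862 = 207.9705 Hz.
f_beat = |207.9705 − 224.0| = 16.03 Hz.

16.03 Hz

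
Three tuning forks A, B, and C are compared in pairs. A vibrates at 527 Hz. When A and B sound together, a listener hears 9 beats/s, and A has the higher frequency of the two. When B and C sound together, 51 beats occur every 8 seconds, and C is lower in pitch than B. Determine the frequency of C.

B is below A, so f_B = 527 − 9 = 518 Hz.
B–C: Beat frequency = 51/8 = 6.375 Hz.
C is below B, so f_C = 518 − 6.375 = 511.625 Hz.

511.625 Hz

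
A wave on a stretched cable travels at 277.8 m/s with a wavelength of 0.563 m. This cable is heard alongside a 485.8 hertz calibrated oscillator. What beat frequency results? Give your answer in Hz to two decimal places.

Source frequency f = v/λ = 277.8/0.563 = 493.4281 Hz.
f_beat = |493.4281 − 485.8| = 7.63 Hz.

7.63 Hz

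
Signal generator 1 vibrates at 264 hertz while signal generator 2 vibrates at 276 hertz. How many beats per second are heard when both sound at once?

12 Hz

Beats arise from superposition of two nearby frequencies; the beat rate is |f₁ − f₂|.
|264 − 276| = 12 Hz.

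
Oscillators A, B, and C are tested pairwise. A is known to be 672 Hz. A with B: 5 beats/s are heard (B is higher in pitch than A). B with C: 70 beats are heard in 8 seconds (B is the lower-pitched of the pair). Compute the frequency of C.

B is above A, so f_B = 672 + 5 = 677 Hz.
B–C: Beat frequency = 70/8 = 8.75 Hz.
C is above B, so f_C = 677 + 8.75 = 685.75 Hz.

685.75 Hz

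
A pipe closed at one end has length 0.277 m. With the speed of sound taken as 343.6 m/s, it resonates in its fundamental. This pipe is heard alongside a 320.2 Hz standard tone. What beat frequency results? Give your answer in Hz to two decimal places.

10.09 Hz

Closed pipe (odd harmonics): f_n = n·v/(4L) = 1·343.6/(4·0.277) = 310.1083 Hz.
f_beat = |310.1083 − 320.2| = 10.09 Hz.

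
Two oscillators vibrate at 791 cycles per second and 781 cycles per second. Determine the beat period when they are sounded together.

f_beat = |791 − 781| = 10 Hz.
Beat period T = 1 / f_beat = 1 / 10 s.

0.100 s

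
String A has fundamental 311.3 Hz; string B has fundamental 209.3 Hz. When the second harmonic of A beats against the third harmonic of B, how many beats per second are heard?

5.3 Hz

Second harmonic of the first: 2·311.3 = 622.6 Hz.
Third harmonic of the second: 3·209.3 = 627.9 Hz.
f_beat = |622.6 − 627.9| = 5.3 Hz.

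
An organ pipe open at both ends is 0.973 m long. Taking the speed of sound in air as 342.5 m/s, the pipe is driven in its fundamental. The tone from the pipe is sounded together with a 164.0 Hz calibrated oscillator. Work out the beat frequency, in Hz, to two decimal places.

12.00 Hz

Open pipe: f_n = n·v/(2L) = 1·342.5/(2·0.973) = 176.0021 Hz.
f_beat = |176.0021 − 164.0| = 12.00 Hz.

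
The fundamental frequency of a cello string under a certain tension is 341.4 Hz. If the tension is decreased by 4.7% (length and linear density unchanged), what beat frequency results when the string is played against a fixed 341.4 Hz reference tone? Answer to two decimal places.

For a string, f ∝ √T, so the new frequency is 341.4·√0.953 = 333.2805 Hz.
f_beat = |333.2805 − 341.4| = 8.12 Hz.

8.12 Hz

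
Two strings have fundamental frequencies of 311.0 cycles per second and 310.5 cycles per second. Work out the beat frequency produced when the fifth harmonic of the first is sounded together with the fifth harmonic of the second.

2.5 Hz

Fifth harmonic of the first: 5·311.0 = 1555.0 Hz.
Fifth harmonic of the second: 5·310.5 = 1552.5 Hz.
f_beat = |1555.0 − 1552.5| = 2.5 Hz.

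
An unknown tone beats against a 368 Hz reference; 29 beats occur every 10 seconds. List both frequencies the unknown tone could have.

Beat frequency = 29/10 = 2.9 Hz.
|f − 368| = 2.9, so f = 368 ± 2.9.

365.1 Hz or 370.9 Hz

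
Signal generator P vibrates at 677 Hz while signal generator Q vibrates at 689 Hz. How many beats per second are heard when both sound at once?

The beat frequency equals the magnitude of the frequency difference.
|677 − 689| = 12 Hz.

12 Hz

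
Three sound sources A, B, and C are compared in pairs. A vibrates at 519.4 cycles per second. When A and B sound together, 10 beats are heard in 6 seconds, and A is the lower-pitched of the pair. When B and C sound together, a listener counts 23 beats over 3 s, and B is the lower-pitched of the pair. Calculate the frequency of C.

528.7333 Hz

A–B: Beat frequency = 10/6 = 1.6667 Hz.
B is above A, so f_B = 519.4 + 1.6667 = 521.0667 Hz.
B–C: Beat frequency = 23/3 = 7.6667 Hz.
C is above B, so f_C = 521.0667 + 7.6667 = 528.7333 Hz.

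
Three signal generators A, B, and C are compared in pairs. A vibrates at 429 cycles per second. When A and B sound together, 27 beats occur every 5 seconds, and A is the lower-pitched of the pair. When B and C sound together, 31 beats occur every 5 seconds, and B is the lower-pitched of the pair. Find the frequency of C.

A–B: Beat frequency = 27/5 = 5.4 Hz.
B is above A, so f_B = 429 + 5.4 = 434.4 Hz.
B–C: Beat frequency = 31/5 = 6.2 Hz.
C is above B, so f_C = 434.4 + 6.2 = 440.6 Hz.

440.6 Hz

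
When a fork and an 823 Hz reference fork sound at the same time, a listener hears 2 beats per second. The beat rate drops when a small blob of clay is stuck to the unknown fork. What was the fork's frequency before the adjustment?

825 Hz

|f − 823| = 2, so the fork was at either 821 Hz or 825 Hz.
Adding mass to a fork lowers its frequency; the adjustment lowers the fork's frequency.
The beat rate fell, so the adjustment moved the fork toward 823 Hz — it must have started above the reference.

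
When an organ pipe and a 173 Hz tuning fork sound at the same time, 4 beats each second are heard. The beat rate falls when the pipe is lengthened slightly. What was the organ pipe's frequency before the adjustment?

177 Hz

|f − 173| = 4, so the organ pipe was at either 169 Hz or 177 Hz.
A longer pipe has a lower fundamental; the adjustment lowers the organ pipe's frequency.
The beat rate fell, so the adjustment moved the organ pipe toward 173 Hz — it must have started above the reference.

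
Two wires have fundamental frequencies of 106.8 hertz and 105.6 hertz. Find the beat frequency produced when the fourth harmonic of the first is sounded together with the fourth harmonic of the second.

4.8 Hz

Fourth harmonic of the first: 4·106.8 = 427.2 Hz.
Fourth harmonic of the second: 4·105.6 = 422.4 Hz.
f_beat = |427.2 − 422.4| = 4.8 Hz.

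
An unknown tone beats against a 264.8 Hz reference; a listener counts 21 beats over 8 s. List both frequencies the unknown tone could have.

262.175 Hz or 267.425 Hz

Beat frequency = 21/8 = 2.625 Hz.
|f − 264.8| = 2.625, so f = 264.8 ± 2.625.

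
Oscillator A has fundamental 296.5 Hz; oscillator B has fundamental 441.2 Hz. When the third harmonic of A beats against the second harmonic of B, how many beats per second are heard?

7.1 Hz

Third harmonic of the first: 3·296.5 = 889.5 Hz.
Second harmonic of the second: 2·441.2 = 882.4 Hz.
f_beat = |889.5 − 882.4| = 7.1 Hz.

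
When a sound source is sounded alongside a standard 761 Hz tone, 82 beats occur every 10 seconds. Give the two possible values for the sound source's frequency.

752.8 Hz or 769.2 Hz

Beat frequency = 82/10 = 8.2 Hz.
|f − 761| = 8.2, so f = 761 ± 8.2.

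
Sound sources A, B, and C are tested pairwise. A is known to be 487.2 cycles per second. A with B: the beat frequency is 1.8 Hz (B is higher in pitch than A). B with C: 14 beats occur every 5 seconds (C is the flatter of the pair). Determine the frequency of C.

486.2 Hz

B is above A, so f_B = 487.2 + 1.8 = 489 Hz.
B–C: Beat frequency = 14/5 = 2.8 Hz.
C is below B, so f_C = 489 − 2.8 = 486.2 Hz.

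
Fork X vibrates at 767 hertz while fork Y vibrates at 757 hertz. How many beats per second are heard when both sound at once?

The beat frequency equals the magnitude of the frequency difference.
|767 − 757| = 10 Hz.

10 Hz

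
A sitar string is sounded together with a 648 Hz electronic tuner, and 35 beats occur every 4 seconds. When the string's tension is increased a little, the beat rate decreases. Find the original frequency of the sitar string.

639.25 Hz

Beat frequency = 35/4 = 8.75 Hz.
|f − 648| = 8.75, so the sitar string was at either 639.25 Hz or 656.75 Hz.
Higher tension means higher frequency; the adjustment raises the sitar string's frequency.
The beat rate fell, so the adjustment moved the sitar string toward 648 Hz — it must have started below the reference.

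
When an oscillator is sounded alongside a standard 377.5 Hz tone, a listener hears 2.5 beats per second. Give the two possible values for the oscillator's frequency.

375 Hz or 380 Hz

|f − 377.5| = 2.5, so f = 377.5 ± 2.5.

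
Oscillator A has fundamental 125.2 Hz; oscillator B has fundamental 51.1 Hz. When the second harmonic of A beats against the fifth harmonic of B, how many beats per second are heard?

5.1 Hz

Second harmonic of the first: 2·125.2 = 250.4 Hz.
Fifth harmonic of the second: 5·51.1 = 255.5 Hz.
f_beat = |250.4 − 255.5| = 5.1 Hz.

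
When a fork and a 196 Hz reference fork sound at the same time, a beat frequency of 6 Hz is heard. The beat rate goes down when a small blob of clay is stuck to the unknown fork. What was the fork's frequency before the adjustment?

202 Hz

|f − 196| = 6, so the fork was at either 190 Hz or 202 Hz.
Adding mass to a fork lowers its frequency; the adjustment lowers the fork's frequency.
The beat rate fell, so the adjustment moved the fork toward 196 Hz — it must have started above the reference.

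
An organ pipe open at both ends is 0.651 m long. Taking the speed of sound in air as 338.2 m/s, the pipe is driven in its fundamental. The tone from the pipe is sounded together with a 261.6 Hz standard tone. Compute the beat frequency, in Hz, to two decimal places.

Open pipe: f_n = n·v/(2L) = 1·338.2/(2·0.651) = 259.7542 Hz.
f_beat = |259.7542 − 261.6| = 1.85 Hz.

1.85 Hz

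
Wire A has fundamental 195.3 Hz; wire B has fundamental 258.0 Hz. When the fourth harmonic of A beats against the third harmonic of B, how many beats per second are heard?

7.2 Hz

Fourth harmonic of the first: 4·195.3 = 781.2 Hz.
Third harmonic of the second: 3·258.0 = 774.0 Hz.
f_beat = |781.2 − 774.0| = 7.2 Hz.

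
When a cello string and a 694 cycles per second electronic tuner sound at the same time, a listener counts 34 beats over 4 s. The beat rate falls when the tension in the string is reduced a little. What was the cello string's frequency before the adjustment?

702.5 Hz

Beat frequency = 34/4 = 8.5 Hz.
|f − 694| = 8.5, so the cello string was at either 685.5 Hz or 702.5 Hz.
Lower tension means lower frequency; the adjustment lowers the cello string's frequency.
The beat rate fell, so the adjustment moved the cello string toward 694 Hz — it must have started above the reference.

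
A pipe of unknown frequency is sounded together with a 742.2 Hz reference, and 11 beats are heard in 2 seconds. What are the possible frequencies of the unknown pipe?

736.7 Hz or 747.7 Hz

Beat frequency = 11/2 = 5.5 Hz.
|f − 742.2| = 5.5, so f = 742.2 ± 5.5.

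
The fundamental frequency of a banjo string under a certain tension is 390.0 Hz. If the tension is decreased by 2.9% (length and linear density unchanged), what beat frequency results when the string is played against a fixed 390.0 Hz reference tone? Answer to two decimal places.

5.70 Hz

For a string, f ∝ √T, so the new frequency is 390.0·√0.971 = 384.3034 Hz.
f_beat = |384.3034 − 390.0| = 5.70 Hz.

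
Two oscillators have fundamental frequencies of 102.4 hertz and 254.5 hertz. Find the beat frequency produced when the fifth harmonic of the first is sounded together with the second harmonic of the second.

Fifth harmonic of the first: 5·102.4 = 512.0 Hz.
Second harmonic of the second: 2·254.5 = 509.0 Hz.
f_beat = |512.0 − 509.0| = 3.0 Hz.

3.0 Hz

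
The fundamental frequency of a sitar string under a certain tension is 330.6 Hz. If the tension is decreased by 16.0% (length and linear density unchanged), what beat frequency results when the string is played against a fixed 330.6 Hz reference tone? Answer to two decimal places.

27.60 Hz

For a string, f ∝ √T, so the new frequency is 330.6·√0.840 = 302.9999 Hz.
f_beat = |302.9999 − 330.6| = 27.60 Hz.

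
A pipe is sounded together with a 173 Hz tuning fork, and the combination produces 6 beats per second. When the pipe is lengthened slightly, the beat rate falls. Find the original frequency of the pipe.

|f − 173| = 6, so the pipe was at either 167 Hz or 179 Hz.
A longer pipe has a lower fundamental; the adjustment lowers the pipe's frequency.
The beat rate fell, so the adjustment moved the pipe toward 173 Hz — it must have started above the reference.

179 Hz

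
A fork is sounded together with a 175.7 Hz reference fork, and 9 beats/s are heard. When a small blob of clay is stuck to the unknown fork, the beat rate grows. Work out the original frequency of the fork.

|f − 175.7| = 9, so the fork was at either 166.7 Hz or 184.7 Hz.
Adding mass to a fork lowers its frequency; the adjustment lowers the fork's frequency.
The beat rate rose, so the adjustment moved the fork further from 175.7 Hz — it was already below the reference.

166.7 Hz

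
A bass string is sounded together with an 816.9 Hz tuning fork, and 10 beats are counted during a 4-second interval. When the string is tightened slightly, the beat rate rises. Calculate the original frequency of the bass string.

Beat frequency = 10/4 = 2.5 Hz.
|f − 816.9| = 2.5, so the bass string was at either 814.4 Hz or 819.4 Hz.
Increasing tension raises a string's frequency; the adjustment raises the bass string's frequency.
The beat rate rose, so the adjustment moved the bass string further from 816.9 Hz — it was already above the reference.

819.4 Hz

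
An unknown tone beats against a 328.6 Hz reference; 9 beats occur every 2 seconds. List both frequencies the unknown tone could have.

324.1 Hz or 333.1 Hz

Beat frequency = 9/2 = 4.5 Hz.
|f − 328.6| = 4.5, so f = 328.6 ± 4.5.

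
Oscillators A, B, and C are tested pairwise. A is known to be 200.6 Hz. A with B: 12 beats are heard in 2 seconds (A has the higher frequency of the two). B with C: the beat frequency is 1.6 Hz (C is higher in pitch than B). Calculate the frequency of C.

A–B: Beat frequency = 12/2 = 6 Hz.
B is below A, so f_B = 200.6 − 6 = 194.6 Hz.
C is above B, so f_C = 194.6 + 1.6 = 196.2 Hz.

196.2 Hz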